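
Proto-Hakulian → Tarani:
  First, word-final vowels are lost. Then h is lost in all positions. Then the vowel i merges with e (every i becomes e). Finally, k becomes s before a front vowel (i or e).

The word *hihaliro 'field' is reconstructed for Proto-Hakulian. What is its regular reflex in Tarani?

Tarani: start from *hihaliro.
  rule 1 (apocope): hihaliro → hihalir
  rule 2 (h-loss): hihalir → ialir
  rule 3 (vowel merger): ialir → ealer
  rule 4: no change — ealer
  ⇒ Tarani ealer

ealer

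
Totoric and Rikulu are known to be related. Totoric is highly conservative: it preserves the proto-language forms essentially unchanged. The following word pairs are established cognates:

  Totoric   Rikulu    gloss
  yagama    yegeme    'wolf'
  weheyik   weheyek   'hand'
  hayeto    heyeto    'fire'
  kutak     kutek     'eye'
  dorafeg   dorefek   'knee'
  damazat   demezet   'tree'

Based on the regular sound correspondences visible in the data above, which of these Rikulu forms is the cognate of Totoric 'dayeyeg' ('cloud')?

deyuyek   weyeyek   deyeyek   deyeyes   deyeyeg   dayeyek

deyeyek

yagama ~ yegeme, hayeto ~ heyeto — Totoric a corresponds to Rikulu e after a consonant, before a consonant other than r, m, n, p, b, f, v.
dorafeg ~ dorefek — Totoric g corresponds to Rikulu k word-finally.
Applying these to Totoric 'dayeyeg':
  dayeyeg → deyeyeg   (a→e after a consonant, before a consonant other than r, m, n, p, b, f, v)
  deyeyeg → deyeyek   (g→k word-finally)
So the Rikulu cognate is 'deyeyek'.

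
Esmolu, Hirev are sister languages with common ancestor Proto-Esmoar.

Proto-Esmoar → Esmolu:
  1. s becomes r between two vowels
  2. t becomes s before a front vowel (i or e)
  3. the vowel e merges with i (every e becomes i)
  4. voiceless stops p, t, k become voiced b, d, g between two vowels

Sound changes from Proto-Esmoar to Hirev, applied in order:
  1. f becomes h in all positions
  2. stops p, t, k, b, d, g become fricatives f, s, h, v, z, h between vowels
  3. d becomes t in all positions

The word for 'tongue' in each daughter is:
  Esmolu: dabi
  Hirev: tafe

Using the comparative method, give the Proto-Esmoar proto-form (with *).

Position 4: Esmolu has i, Hirev has e. Hirev preserves e here (none of its changes turn any other segment into e), so the proto-segment is *e.
Position 3: Esmolu has b, Hirev has f. In Hirev, f can only continue *p, so the proto-segment is *p.
Position 1: Esmolu has d, Hirev has t. Taking the neighbouring segments as reconstructed: Esmolu d can only go back to *d; Hirev t could go back to *t or *d — the one source consistent with every daughter is *d.
The remaining positions agree across the daughters. Check the candidate against every language:
Esmolu: *dape > dapi > dabi  (by vowel merger, intervocalic voicing)
Hirev: *dape > dafe > tafe  (by intervocalic lenition, unconditioned shift)
Only *dape yields all of Esmolu dabi, Hirev tafe.

*dape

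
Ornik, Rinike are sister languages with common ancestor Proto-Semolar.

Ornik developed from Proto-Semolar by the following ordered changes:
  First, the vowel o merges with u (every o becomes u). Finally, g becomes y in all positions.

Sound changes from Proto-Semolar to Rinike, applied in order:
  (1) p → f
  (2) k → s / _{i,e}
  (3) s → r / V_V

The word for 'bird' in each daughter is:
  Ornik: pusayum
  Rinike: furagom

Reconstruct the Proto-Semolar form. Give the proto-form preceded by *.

Position 5: Ornik has y, Rinike has g. Rinike preserves g here (none of its changes turn any other segment into g), so the proto-segment is *g.
Position 6: Ornik has u, Rinike has o. Rinike preserves o here (none of its changes turn any other segment into o), so the proto-segment is *o.
Verify the candidate proto-form against each daughter:
Ornik: *pusagom > pusagum > pusayum  (by vowel merger, unconditioned shift)
Rinike: *pusagom
  pusagom → fusagom   [unconditioned shift]
  fusagom (rule 2 does not apply)
  fusagom → furagom   [rhotacism]
  giving Rinike furagom.
Only *pusagom yields all of Ornik pusayum, Rinike furagom.

*pusagom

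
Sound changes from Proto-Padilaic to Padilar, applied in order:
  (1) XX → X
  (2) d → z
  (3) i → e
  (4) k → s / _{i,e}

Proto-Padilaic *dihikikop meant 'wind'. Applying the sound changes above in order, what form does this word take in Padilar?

zehesekop

Padilar: *dihikikop
  dihikikop (rule 1 does not apply)
  dihikikop → zihikikop   [unconditioned shift]
  zihikikop → zehekekop   [vowel merger]
  zehekekop → zehesekop   [palatalisation]
  giving Padilar zehesekop.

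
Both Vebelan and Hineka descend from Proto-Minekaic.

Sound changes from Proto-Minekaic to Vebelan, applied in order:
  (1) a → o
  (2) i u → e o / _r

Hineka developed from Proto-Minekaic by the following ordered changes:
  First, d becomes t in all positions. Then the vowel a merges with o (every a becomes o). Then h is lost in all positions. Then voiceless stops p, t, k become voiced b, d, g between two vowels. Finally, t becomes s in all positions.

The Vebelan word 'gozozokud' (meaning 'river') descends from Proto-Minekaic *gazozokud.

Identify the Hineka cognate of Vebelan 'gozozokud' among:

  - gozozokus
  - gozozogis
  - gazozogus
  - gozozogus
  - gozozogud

Hineka: *gazozokud > gazozokut > gozozokut > gozozogut > gozozogus  (by unconditioned shift, vowel merger, intervocalic voicing, unconditioned shift)

gozozogus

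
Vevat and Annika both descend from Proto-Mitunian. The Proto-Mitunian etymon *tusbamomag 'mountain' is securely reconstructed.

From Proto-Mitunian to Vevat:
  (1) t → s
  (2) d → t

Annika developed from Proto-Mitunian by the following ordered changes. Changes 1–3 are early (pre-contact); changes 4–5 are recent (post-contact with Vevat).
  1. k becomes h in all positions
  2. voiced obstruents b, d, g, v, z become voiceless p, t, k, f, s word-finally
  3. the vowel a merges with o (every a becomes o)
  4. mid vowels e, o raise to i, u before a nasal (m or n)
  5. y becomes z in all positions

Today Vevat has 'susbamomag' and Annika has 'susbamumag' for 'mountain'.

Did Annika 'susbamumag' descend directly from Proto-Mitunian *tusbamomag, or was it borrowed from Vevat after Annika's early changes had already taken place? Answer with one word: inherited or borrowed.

If inherited, *tusbamomag would pass through all of Annika's changes:
Annika: start from *tusbamomag.
  rule 1: no change — tusbamomag
  rule 2 (final devoicing): tusbamomag → tusbamomak
  rule 3 (vowel merger): tusbamomak → tusbomomok
  rule 4 (pre-nasal raising): tusbomomok → tusbumumok
  rule 5: no change — tusbumumok
  ⇒ Annika tusbumumok
If borrowed from Vevat 'susbamomag' after the early changes, it would undergo only the recent ones:
  rule 4 (pre-nasal raising): susbamomag → susbamumag
  rule 5 (unconditioned shift): no change (susbamumag)
  ⇒ as a loan: susbamumag
Annika 'susbamumag' matches the loan outcome 'susbamumag', not the inherited 'tusbumumok' — it skipped the early Annika changes, so it was borrowed from Vevat.

borrowed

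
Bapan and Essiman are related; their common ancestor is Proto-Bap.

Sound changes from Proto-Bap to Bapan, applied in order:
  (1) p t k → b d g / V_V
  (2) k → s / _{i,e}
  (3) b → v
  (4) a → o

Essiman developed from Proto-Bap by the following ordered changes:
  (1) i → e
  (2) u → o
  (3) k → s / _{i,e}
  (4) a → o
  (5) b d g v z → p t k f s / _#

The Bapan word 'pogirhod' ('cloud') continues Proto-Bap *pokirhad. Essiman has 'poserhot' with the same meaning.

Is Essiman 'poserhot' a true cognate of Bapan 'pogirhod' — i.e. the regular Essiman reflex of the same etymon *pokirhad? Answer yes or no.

Derive the expected Essiman reflex of *pokirhad:
Essiman: *pokirhad > pokerhad > poserhad > poserhod > poserhot  (by vowel merger, palatalisation, vowel merger, final devoicing)
Essiman 'poserhot' matches the regular reflex exactly, so the pair is cognate.

yes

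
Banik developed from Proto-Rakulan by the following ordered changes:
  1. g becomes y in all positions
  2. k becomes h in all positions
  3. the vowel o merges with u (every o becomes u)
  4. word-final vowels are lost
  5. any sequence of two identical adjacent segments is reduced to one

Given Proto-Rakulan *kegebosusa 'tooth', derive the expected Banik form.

heyebusus

Banik: start from *kegebosusa.
  rule 1 (unconditioned shift): kegebosusa → keyebosusa
  rule 2 (unconditioned shift): keyebosusa → heyebosusa
  rule 3 (vowel merger): heyebosusa → heyebususa
  rule 4 (apocope): heyebususa → heyebusus
  rule 5: no change — heyebusus
  ⇒ Banik heyebusus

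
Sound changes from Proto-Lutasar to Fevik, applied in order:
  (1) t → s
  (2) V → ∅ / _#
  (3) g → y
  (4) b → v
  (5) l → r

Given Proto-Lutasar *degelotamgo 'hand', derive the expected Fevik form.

deyerosamy

Fevik: *degelotamgo
  degelotamgo → degelosamgo   [unconditioned shift]
  degelosamgo → degelosamg   [apocope]
  degelosamg → deyelosamy   [unconditioned shift]
  deyelosamy (rule 4 does not apply)
  deyelosamy → deyerosamy   [unconditioned shift]
  giving Fevik deyerosamy.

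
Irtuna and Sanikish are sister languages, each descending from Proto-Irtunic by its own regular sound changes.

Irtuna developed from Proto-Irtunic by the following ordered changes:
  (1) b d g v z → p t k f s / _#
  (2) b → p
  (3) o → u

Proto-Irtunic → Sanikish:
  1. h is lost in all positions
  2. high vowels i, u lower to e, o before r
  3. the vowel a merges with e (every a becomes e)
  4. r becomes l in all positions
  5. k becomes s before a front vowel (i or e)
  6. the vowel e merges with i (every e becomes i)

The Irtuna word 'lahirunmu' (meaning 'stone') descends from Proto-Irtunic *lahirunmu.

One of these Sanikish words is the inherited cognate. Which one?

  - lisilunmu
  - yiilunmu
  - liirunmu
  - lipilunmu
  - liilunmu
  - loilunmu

Sanikish: start from *lahirunmu.
  rule 1 (h-loss): lahirunmu → lairunmu
  rule 2 (pre-rhotic lowering): lairunmu → laerunmu
  rule 3 (vowel merger): laerunmu → leerunmu
  rule 4 (unconditioned shift): leerunmu → leelunmu
  rule 5: no change — leelunmu
  rule 6 (vowel merger): leelunmu → liilunmu
  ⇒ Sanikish liilunmu
The other candidates each miss or misapply at least one Sanikish change.

liilunmu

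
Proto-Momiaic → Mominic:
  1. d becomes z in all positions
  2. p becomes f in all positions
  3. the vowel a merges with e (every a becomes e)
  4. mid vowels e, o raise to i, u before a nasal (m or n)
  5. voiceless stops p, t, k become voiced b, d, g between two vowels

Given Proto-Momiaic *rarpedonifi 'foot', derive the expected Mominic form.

Mominic: *rarpedonifi > rarpezonifi > rarfezonifi > rerfezonifi > rerfezunifi  (by unconditioned shift, unconditioned shift, vowel merger, pre-nasal raising)

rerfezunifi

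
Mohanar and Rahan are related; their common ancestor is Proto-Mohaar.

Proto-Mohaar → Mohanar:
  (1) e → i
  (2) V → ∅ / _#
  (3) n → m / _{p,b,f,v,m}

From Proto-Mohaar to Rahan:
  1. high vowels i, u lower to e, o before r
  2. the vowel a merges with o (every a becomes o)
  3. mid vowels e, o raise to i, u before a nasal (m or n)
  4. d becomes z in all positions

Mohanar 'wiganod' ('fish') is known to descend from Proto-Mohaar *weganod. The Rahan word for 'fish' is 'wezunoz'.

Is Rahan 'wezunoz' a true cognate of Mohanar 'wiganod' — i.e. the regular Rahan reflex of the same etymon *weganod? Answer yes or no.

no

Derive the expected Rahan reflex of *weganod:
Rahan: start from *weganod.
  rule 1: no change — weganod
  rule 2 (vowel merger): weganod → wegonod
  rule 3 (pre-nasal raising): wegonod → wegunod
  rule 4 (unconditioned shift): wegunod → wegunoz
  ⇒ Rahan wegunoz
The regular Rahan reflex would be 'wegunoz', but the attested form is 'wezunoz'. The correspondence is irregular, so they are not cognates (the Rahan form has a different source).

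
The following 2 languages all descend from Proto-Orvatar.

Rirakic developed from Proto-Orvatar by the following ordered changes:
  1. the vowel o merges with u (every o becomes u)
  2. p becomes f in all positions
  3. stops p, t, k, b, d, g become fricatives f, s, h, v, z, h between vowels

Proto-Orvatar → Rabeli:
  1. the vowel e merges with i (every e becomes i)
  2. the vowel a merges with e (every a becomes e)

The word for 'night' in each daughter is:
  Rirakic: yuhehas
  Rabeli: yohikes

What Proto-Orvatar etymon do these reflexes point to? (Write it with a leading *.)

*yohekas

Position 4: Rirakic has e, Rabeli has i. Rirakic preserves e here (none of its changes turn any other segment into e), so the proto-segment is *e.
Position 5: Rirakic has h, Rabeli has k. Rabeli preserves k here (none of its changes turn any other segment into k), so the proto-segment is *k.
Position 6: Rirakic has a, Rabeli has e. Rirakic preserves a here (none of its changes turn any other segment into a), so the proto-segment is *a.
This points to *yohekas. Verify forward in each daughter:
Rirakic: start from *yohekas.
  rule 1 (vowel merger): yohekas → yuhekas
  rule 2: no change — yuhekas
  rule 3 (intervocalic lenition): yuhekas → yuhehas
  ⇒ Rirakic yuhehas
Rabeli: *yohekas > yohikas > yohikes  (by vowel merger, vowel merger)
No other proto-form is consistent with every reflex, so the reconstruction is *yohekas.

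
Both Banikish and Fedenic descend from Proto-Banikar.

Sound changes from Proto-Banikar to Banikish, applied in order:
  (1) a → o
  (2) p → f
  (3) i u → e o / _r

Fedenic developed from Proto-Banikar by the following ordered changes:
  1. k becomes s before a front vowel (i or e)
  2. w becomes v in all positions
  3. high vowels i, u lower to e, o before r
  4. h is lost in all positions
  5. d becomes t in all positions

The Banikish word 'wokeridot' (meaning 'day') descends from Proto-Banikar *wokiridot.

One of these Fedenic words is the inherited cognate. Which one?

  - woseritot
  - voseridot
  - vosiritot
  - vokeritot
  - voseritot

Fedenic: start from *wokiridot.
  rule 1 (palatalisation): wokiridot → wosiridot
  rule 2 (unconditioned shift): wosiridot → vosiridot
  rule 3 (pre-rhotic lowering): vosiridot → voseridot
  rule 4: no change — voseridot
  rule 5 (unconditioned shift): voseridot → voseritot
  ⇒ Fedenic voseritot
Among the options, 'voseritot' alone shows every Fedenic change applied in order.

voseritot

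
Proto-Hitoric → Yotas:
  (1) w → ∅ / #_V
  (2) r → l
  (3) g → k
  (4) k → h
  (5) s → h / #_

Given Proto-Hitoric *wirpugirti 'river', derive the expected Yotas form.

ilpuhilti

Yotas: start from *wirpugirti.
  rule 1 (glide loss): wirpugirti → irpugirti
  rule 2 (unconditioned shift): irpugirti → ilpugilti
  rule 3 (unconditioned shift): ilpugilti → ilpukilti
  rule 4 (unconditioned shift): ilpukilti → ilpuhilti
  rule 5: no change — ilpuhilti
  ⇒ Yotas ilpuhilti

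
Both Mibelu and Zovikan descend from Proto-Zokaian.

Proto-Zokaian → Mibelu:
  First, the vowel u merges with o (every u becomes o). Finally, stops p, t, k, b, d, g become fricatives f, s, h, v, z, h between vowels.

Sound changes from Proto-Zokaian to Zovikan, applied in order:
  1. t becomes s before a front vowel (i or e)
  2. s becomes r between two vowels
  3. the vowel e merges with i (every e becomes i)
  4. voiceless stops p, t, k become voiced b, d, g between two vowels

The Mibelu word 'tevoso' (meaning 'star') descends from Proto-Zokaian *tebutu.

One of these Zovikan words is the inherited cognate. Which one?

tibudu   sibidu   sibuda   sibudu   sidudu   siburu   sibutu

sibudu

Zovikan: *tebutu > sebutu > sibutu > sibudu  (by palatalisation, vowel merger, intervocalic voicing)
The other candidates each miss or misapply at least one Zovikan change.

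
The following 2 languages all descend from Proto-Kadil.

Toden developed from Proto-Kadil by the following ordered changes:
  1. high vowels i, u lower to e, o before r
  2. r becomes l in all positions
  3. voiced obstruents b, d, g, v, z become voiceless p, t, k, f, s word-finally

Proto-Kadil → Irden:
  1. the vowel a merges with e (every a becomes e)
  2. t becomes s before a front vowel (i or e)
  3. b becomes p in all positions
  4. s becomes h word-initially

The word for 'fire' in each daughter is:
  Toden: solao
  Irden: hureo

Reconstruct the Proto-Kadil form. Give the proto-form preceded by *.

Position 4: Toden has a, Irden has e. Toden preserves a here (none of its changes turn any other segment into a), so the proto-segment is *a.
Position 1: Toden has s, Irden has h. Taking the neighbouring segments as reconstructed: Toden s can only go back to *s; Irden h could go back to *s or *h — the one source consistent with every daughter is *s.
Position 3: Toden has l, Irden has r. Irden preserves r here (none of its changes turn any other segment into r), so the proto-segment is *r.
Verify the candidate proto-form against each daughter:
Toden: *surao
  surao → sorao   [pre-rhotic lowering]
  sorao → solao   [unconditioned shift]
  solao (rule 3 does not apply)
  giving Toden solao.
Irden: *surao > sureo > hureo  (by vowel merger, debuccalisation)
Only *surao yields all of Toden solao, Irden hureo.

*surao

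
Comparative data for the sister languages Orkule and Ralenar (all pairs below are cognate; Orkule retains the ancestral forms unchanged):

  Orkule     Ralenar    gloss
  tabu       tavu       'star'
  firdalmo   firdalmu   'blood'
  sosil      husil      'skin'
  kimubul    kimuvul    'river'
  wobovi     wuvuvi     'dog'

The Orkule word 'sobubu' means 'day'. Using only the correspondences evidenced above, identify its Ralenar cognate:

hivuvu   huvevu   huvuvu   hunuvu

huvuvu

sosil ~ husil — Orkule s corresponds to Ralenar h word-initially before a back vowel.
wobovi ~ wuvuvi — Orkule o corresponds to Ralenar u after a consonant, before a labial obstruent.
tabu ~ tavu, kimubul ~ kimuvul — Orkule b corresponds to Ralenar v between vowels (before a back vowel).
Applying these to Orkule 'sobubu':
  sobubu → hobubu   (s→h word-initially before a back vowel)
  hobubu → hububu   (o→u after a consonant, before a labial obstruent)
  hububu → huvubu   (b→v between vowels (before a back vowel))
  huvubu → huvuvu   (b→v between vowels (before a back vowel))
So the Ralenar cognate is 'huvuvu'.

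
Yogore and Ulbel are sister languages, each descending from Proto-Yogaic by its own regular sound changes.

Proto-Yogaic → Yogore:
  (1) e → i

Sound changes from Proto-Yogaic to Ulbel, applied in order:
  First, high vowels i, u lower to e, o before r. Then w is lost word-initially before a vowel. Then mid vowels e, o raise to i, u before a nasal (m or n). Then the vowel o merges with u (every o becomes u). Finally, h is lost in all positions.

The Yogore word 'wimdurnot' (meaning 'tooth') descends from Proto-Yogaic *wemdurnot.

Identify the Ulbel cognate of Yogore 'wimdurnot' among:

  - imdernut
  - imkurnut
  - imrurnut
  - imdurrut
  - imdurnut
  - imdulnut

Ulbel: *wemdurnot > wemdornot > emdornot > imdornot > imdurnut  (by pre-rhotic lowering, glide loss, pre-nasal raising, vowel merger)
Among the options, 'imdurnut' alone shows every Ulbel change applied in order.

imdurnut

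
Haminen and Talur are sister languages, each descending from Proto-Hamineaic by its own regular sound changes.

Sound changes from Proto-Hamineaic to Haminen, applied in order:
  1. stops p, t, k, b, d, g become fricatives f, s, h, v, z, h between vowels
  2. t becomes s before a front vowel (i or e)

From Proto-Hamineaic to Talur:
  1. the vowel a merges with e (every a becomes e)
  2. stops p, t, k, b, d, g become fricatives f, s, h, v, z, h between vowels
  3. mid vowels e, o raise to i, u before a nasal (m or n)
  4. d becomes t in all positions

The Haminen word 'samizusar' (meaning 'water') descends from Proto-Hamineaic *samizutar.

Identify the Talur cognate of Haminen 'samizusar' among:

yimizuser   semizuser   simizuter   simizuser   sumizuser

simizuser

Talur: *samizutar > semizuter > semizuser > simizuser  (by vowel merger, intervocalic lenition, pre-nasal raising)
Only 'simizuser' matches the regular Talur development of *samizutar.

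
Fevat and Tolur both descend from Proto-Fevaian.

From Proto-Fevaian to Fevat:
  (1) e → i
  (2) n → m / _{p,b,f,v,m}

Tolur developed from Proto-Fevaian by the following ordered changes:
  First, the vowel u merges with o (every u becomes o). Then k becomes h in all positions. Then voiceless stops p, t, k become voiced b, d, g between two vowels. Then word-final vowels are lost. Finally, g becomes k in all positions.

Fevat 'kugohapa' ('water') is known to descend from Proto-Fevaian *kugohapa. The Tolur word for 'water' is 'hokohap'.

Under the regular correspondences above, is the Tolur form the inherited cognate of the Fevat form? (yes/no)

no

Derive the expected Tolur reflex of *kugohapa:
Tolur: *kugohapa
  kugohapa → kogohapa   [vowel merger]
  kogohapa → hogohapa   [unconditioned shift]
  hogohapa → hogohaba   [intervocalic voicing]
  hogohaba → hogohab   [apocope]
  hogohab → hokohab   [unconditioned shift]
  giving Tolur hokohab.
The regular Tolur reflex would be 'hokohab', but the attested form is 'hokohap'. The correspondence is irregular, so they are not cognates (the Tolur form has a different source).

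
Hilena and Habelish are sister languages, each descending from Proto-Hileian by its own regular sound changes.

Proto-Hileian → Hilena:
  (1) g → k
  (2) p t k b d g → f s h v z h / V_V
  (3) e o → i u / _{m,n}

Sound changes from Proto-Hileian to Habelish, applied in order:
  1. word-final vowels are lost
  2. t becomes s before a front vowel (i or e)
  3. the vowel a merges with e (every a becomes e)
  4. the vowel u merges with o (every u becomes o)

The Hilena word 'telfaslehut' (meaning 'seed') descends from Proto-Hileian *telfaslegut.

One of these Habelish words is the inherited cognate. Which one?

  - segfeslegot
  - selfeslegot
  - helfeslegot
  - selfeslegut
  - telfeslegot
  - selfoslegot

selfeslegot

Habelish: *telfaslegut > selfaslegut > selfeslegut > selfeslegot  (by palatalisation, vowel merger, vowel merger)
The other candidates each miss or misapply at least one Habelish change.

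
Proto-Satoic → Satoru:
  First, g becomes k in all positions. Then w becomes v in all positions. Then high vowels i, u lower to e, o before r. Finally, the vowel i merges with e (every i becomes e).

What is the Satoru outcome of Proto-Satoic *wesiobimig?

Satoru: start from *wesiobimig.
  rule 1 (unconditioned shift): wesiobimig → wesiobimik
  rule 2 (unconditioned shift): wesiobimik → vesiobimik
  rule 3: no change — vesiobimik
  rule 4 (vowel merger): vesiobimik → veseobemek
  ⇒ Satoru veseobemek

veseobemek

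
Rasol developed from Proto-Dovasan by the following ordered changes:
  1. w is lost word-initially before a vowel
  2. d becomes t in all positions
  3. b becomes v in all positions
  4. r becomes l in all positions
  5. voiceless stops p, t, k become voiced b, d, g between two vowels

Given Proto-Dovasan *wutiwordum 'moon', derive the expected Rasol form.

Rasol: start from *wutiwordum.
  rule 1 (glide loss): wutiwordum → utiwordum
  rule 2 (unconditioned shift): utiwordum → utiwortum
  rule 3: no change — utiwortum
  rule 4 (unconditioned shift): utiwortum → utiwoltum
  rule 5 (intervocalic voicing): utiwoltum → udiwoltum
  ⇒ Rasol udiwoltum

udiwoltum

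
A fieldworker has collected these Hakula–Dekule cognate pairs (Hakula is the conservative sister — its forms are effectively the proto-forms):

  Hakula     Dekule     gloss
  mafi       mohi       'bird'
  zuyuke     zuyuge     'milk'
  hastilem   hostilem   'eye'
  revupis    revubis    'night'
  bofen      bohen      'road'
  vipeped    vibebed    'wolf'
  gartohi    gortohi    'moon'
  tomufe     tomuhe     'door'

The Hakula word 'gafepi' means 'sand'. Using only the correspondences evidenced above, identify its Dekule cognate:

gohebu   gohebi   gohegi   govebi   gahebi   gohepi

mafi ~ mohi — Hakula a corresponds to Dekule o after a consonant, before a labial obstruent.
bofen ~ bohen, tomufe ~ tomuhe — Hakula f corresponds to Dekule h between vowels (before a front vowel).
revupis ~ revubis — Hakula p corresponds to Dekule b between vowels (before a front vowel).
Applying these to Hakula 'gafepi':
  gafepi → gofepi   (a→o after a consonant, before a labial obstruent)
  gofepi → gohepi   (f→h between vowels (before a front vowel))
  gohepi → gohebi   (p→b between vowels (before a front vowel))
So the Dekule cognate is 'gohebi'.

gohebi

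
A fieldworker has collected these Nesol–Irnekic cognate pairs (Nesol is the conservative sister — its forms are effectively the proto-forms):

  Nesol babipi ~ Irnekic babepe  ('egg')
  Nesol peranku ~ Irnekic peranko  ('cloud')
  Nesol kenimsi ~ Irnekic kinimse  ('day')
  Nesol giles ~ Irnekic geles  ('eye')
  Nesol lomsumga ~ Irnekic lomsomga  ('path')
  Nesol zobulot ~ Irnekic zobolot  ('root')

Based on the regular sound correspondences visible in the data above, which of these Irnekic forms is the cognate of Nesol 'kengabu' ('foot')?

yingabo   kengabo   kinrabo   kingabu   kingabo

kenimsi ~ kinimse — Nesol e corresponds to Irnekic i after a consonant, before a nasal.
peranku ~ peranko — Nesol u corresponds to Irnekic o word-finally.
Applying these to Nesol 'kengabu':
  kengabu → kingabu   (e→i after a consonant, before a nasal)
  kingabu → kingabo   (u→o word-finally)
So the Irnekic cognate is 'kingabo'.

kingabo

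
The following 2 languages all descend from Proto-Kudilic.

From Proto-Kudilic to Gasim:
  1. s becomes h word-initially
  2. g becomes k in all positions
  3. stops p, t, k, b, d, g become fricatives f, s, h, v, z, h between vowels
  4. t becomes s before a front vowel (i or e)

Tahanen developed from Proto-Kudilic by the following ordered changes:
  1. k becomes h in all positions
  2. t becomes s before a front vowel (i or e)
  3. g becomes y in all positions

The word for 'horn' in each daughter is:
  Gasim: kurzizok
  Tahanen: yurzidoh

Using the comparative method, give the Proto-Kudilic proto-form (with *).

Position 6: Gasim has z, Tahanen has d. Tahanen preserves d here (none of its changes turn any other segment into d), so the proto-segment is *d.
Position 1: Gasim has k, Tahanen has y. Taking the neighbouring segments as reconstructed: Gasim k could go back to *k or *g; Tahanen y could go back to *g or *y — the one source consistent with every daughter is *g.
This points to *gurzidok. Verify forward in each daughter:
Gasim: start from *gurzidok.
  rule 1: no change — gurzidok
  rule 2 (unconditioned shift): gurzidok → kurzidok
  rule 3 (intervocalic lenition): kurzidok → kurzizok
  rule 4: no change — kurzizok
  ⇒ Gasim kurzizok
Tahanen: *gurzidok
  gurzidok → gurzidoh   [unconditioned shift]
  gurzidoh (rule 2 does not apply)
  gurzidoh → yurzidoh   [unconditioned shift]
  giving Tahanen yurzidoh.
No other proto-form is consistent with every reflex, so the reconstruction is *gurzidok.

*gurzidok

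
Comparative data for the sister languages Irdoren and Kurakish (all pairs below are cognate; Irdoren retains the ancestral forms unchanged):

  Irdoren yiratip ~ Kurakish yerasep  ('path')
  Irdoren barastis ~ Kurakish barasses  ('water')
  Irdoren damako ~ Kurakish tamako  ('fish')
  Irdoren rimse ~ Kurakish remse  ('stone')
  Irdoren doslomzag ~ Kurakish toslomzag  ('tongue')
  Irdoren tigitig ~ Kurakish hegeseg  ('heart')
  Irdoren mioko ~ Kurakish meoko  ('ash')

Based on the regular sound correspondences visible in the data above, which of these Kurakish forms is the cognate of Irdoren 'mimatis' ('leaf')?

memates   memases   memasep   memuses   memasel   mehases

rimse ~ remse — Irdoren i corresponds to Kurakish e after a consonant, before a nasal.
yiratip ~ yerasep, tigitig ~ hegeseg — Irdoren t corresponds to Kurakish s between vowels (before a front vowel).
barastis ~ barasses, tigitig ~ hegeseg — Irdoren i corresponds to Kurakish e after a consonant, before a consonant other than r, m, n, p, b, f, v.
Applying these to Irdoren 'mimatis':
  mimatis → mematis   (i→e after a consonant, before a nasal)
  mematis → memasis   (t→s between vowels (before a front vowel))
  memasis → memases   (i→e after a consonant, before a consonant other than r, m, n, p, b, f, v)
So the Kurakish cognate is 'memases'.

memases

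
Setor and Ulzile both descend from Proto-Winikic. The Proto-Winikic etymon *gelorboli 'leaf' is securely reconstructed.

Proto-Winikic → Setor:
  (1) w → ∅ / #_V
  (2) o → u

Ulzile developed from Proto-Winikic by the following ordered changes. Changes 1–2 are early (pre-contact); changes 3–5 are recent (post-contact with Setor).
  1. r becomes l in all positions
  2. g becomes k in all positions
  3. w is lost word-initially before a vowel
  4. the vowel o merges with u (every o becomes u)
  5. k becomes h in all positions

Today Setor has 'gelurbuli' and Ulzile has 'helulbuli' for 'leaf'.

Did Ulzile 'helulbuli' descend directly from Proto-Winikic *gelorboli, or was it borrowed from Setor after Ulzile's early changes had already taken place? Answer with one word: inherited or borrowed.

inherited

If inherited, *gelorboli would pass through all of Ulzile's changes:
Ulzile: *gelorboli
  gelorboli → gelolboli   [unconditioned shift]
  gelolboli → kelolboli   [unconditioned shift]
  kelolboli (rule 3 does not apply)
  kelolboli → kelulbuli   [vowel merger]
  kelulbuli → helulbuli   [unconditioned shift]
  giving Ulzile helulbuli.
If borrowed from Setor 'gelurbuli' after the early changes, it would undergo only the recent ones:
  rule 3 (glide loss): no change (gelurbuli)
  rule 4 (vowel merger): no change (gelurbuli)
  rule 5 (unconditioned shift): no change (gelurbuli)
  ⇒ as a loan: gelurbuli
Ulzile 'helulbuli' matches the inherited outcome exactly, so it is an inherited cognate, not a loan.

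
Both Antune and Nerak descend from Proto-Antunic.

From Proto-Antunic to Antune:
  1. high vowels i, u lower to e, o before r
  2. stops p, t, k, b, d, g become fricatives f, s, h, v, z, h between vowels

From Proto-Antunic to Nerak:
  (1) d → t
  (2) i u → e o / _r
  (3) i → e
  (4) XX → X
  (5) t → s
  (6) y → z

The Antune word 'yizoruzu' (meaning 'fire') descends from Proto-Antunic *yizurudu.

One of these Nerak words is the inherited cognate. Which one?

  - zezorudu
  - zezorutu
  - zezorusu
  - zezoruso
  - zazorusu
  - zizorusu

Nerak: *yizurudu
  yizurudu → yizurutu   [unconditioned shift]
  yizurutu → yizorutu   [pre-rhotic lowering]
  yizorutu → yezorutu   [vowel merger]
  yezorutu (rule 4 does not apply)
  yezorutu → yezorusu   [unconditioned shift]
  yezorusu → zezorusu   [unconditioned shift]
  giving Nerak zezorusu.
Only 'zezorusu' matches the regular Nerak development of *yizurudu.

zezorusu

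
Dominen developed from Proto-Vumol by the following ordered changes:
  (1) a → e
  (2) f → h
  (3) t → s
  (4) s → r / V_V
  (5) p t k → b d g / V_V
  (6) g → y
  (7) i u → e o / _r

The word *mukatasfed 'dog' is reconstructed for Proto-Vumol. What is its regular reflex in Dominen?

muyereshed

Dominen: *mukatasfed > muketesfed > muketeshed > mukeseshed > mukereshed > mugereshed > muyereshed  (by vowel merger, unconditioned shift, unconditioned shift, rhotacism, intervocalic voicing, unconditioned shift)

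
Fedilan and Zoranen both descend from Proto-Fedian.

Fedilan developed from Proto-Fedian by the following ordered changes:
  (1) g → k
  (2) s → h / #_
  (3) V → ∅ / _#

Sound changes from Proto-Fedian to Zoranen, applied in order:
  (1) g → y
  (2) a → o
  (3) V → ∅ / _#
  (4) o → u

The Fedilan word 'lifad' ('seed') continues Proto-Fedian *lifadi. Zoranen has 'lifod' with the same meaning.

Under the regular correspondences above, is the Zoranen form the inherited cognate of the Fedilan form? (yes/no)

no

Derive the expected Zoranen reflex of *lifadi:
Zoranen: *lifadi > lifodi > lifod > lifud  (by vowel merger, apocope, vowel merger)
The regular Zoranen reflex would be 'lifud', but the attested form is 'lifod'. The correspondence is irregular, so they are not cognates (the Zoranen form has a different source).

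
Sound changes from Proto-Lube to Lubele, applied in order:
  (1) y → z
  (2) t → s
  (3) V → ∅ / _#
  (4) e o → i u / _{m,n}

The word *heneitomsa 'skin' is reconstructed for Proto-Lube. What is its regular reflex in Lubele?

Lubele: start from *heneitomsa.
  rule 1: no change — heneitomsa
  rule 2 (unconditioned shift): heneitomsa → heneisomsa
  rule 3 (apocope): heneisomsa → heneisoms
  rule 4 (pre-nasal raising): heneisoms → hineisums
  ⇒ Lubele hineisums

hineisums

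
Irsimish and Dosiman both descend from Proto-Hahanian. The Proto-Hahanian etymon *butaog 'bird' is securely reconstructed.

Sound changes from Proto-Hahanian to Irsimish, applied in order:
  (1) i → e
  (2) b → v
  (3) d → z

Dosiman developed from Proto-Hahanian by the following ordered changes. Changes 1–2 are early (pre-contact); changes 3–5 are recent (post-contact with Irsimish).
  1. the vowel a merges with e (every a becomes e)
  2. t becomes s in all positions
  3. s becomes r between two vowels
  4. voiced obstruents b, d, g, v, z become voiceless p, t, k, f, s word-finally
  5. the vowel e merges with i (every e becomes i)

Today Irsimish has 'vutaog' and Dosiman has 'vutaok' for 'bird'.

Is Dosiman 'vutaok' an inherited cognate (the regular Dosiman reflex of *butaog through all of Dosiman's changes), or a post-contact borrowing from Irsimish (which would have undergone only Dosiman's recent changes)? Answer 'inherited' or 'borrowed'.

If inherited, *butaog would pass through all of Dosiman's changes:
Dosiman: start from *butaog.
  rule 1 (vowel merger): butaog → buteog
  rule 2 (unconditioned shift): buteog → buseog
  rule 3 (rhotacism): buseog → bureog
  rule 4 (final devoicing): bureog → bureok
  rule 5 (vowel merger): bureok → buriok
  ⇒ Dosiman buriok
If borrowed from Irsimish 'vutaog' after the early changes, it would undergo only the recent ones:
  rule 3 (rhotacism): no change (vutaog)
  rule 4 (final devoicing): vutaog → vutaok
  rule 5 (vowel merger): no change (vutaok)
  ⇒ as a loan: vutaok
Dosiman 'vutaok' matches the loan outcome 'vutaok', not the inherited 'buriok' — it skipped the early Dosiman changes, so it was borrowed from Irsimish.

borrowed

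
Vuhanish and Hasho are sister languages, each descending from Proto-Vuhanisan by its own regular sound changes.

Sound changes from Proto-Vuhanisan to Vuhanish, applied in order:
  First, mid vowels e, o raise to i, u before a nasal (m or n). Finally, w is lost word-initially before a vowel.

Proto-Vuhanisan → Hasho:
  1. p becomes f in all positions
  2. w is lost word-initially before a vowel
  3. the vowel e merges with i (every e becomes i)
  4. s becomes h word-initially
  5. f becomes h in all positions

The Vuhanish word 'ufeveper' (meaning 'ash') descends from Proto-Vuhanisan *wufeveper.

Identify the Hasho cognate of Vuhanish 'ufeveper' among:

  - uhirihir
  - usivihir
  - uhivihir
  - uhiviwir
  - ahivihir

uhivihir

Hasho: *wufeveper
  wufeveper → wufevefer   [unconditioned shift]
  wufevefer → ufevefer   [glide loss]
  ufevefer → ufivifir   [vowel merger]
  ufivifir (rule 4 does not apply)
  ufivifir → uhivihir   [unconditioned shift]
  giving Hasho uhivihir.
Only 'uhivihir' matches the regular Hasho development of *wufeveper.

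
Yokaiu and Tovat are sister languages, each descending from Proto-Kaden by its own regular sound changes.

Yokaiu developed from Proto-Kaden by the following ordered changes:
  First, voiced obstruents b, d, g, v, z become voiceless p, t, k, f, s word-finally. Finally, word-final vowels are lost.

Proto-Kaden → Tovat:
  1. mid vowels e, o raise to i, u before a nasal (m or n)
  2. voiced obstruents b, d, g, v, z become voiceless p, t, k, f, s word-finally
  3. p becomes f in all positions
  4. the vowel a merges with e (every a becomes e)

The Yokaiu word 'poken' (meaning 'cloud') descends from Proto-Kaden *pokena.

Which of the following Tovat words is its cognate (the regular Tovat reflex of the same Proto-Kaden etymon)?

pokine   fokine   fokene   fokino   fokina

Tovat: *pokena
  pokena → pokina   [pre-nasal raising]
  pokina (rule 2 does not apply)
  pokina → fokina   [unconditioned shift]
  fokina → fokine   [vowel merger]
  giving Tovat fokine.

fokine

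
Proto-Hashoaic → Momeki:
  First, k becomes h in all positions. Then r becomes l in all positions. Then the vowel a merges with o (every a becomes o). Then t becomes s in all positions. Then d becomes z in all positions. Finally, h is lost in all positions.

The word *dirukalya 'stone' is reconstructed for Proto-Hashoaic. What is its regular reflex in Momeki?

Momeki: start from *dirukalya.
  rule 1 (unconditioned shift): dirukalya → diruhalya
  rule 2 (unconditioned shift): diruhalya → diluhalya
  rule 3 (vowel merger): diluhalya → diluholyo
  rule 4: no change — diluholyo
  rule 5 (unconditioned shift): diluholyo → ziluholyo
  rule 6 (h-loss): ziluholyo → ziluolyo
  ⇒ Momeki ziluolyo

ziluolyo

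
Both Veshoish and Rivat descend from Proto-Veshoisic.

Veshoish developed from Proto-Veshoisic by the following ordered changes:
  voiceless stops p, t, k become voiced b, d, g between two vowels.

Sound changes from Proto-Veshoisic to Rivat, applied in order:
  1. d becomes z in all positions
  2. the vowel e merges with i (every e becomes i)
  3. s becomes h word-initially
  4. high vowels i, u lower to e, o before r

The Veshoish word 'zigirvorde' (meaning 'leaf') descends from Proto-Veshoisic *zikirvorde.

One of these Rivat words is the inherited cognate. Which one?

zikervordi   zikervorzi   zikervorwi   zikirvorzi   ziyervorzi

Rivat: *zikirvorde > zikirvorze > zikirvorzi > zikervorzi  (by unconditioned shift, vowel merger, pre-rhotic lowering)
Only 'zikervorzi' matches the regular Rivat development of *zikirvorde.

zikervorzi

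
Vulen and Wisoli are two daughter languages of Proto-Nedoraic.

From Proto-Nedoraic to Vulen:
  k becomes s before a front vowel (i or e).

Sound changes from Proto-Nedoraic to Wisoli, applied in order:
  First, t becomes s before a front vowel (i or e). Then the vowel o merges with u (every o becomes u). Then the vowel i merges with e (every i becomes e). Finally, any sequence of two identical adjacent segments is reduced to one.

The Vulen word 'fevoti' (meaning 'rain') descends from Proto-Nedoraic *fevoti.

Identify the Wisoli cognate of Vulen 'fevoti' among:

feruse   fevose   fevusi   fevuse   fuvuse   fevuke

Wisoli: *fevoti > fevosi > fevusi > fevuse  (by palatalisation, vowel merger, vowel merger)
Among the options, 'fevuse' alone shows every Wisoli change applied in order.

fevuse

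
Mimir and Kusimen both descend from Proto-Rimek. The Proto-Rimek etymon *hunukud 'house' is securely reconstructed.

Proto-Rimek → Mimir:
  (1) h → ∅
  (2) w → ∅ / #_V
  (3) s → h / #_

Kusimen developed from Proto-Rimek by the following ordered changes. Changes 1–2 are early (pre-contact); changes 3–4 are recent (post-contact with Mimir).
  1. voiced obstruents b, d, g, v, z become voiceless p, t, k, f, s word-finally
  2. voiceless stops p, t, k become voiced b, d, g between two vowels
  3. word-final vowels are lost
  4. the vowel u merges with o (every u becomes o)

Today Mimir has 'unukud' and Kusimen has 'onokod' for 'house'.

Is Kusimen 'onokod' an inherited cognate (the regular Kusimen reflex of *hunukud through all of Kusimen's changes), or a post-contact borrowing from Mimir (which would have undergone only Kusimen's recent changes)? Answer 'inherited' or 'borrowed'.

borrowed

If inherited, *hunukud would pass through all of Kusimen's changes:
Kusimen: *hunukud > hunukut > hunugut > honogot  (by final devoicing, intervocalic voicing, vowel merger)
If borrowed from Mimir 'unukud' after the early changes, it would undergo only the recent ones:
  rule 3 (apocope): no change (unukud)
  rule 4 (vowel merger): unukud → onokod
  ⇒ as a loan: onokod
Kusimen 'onokod' matches the loan outcome 'onokod', not the inherited 'honogot' — it skipped the early Kusimen changes, so it was borrowed from Mimir.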